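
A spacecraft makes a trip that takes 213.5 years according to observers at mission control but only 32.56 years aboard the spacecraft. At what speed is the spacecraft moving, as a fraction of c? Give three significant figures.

v = 0.988c

The proper time is measured aboard the spacecraft (both events occur at the spacecraft's location); Δt is measured at mission control. γ = Δt/τ = 213.5/32.56 = 6.557.
β = √(1 − 1/γ²) = √(1 − 0.02326) = √0.9767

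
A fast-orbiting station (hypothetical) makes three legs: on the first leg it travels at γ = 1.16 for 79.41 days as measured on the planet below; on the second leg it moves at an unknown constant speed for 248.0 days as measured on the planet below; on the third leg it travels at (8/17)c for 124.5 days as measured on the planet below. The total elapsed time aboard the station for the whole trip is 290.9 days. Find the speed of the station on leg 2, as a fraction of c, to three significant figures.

β = 0.891

Leg 1: γ = 1.16; τ_1 = 79.41/1.160 = 68.46 days.
Leg 2: speed unknown; τ_2 = 248.0/γ_2.
Leg 3: γ = 1/√(1 − (8/17)²) = 17/15 ≈ 1.133; τ_3 = 124.5/1.133 = 109.9 days.
Total proper time: 68.46 + τ_2 + 109.9 = 290.9, so τ_2 = 290.9 − 178.3 = 112.6 days.
γ_2 = 248.0/112.6 = 2.203; β = √(1 − 1/γ²) = √0.7939.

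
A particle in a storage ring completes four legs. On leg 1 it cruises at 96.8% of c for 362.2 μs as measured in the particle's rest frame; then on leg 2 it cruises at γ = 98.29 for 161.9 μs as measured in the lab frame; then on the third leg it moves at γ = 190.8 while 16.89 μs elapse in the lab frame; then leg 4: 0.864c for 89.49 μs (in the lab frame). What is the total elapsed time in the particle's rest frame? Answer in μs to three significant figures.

τ = 409 μs

Leg 1: 362.2 μs is already measured in the particle's rest frame.
Leg 2: γ = 98.29; τ_2 = 161.9/98.29 = 1.647 μs.
Leg 3: γ = 190.8; τ_3 = 16.89/190.8 = 0.08852 μs.
Leg 4: γ = 1/√(1 − 0.864²) = 1/√0.2535 = 1.986; τ_4 = 89.49/1.986 = 45.06 μs.
Total: 362.2 + 1.647 + 0.08852 + 45.06 μs.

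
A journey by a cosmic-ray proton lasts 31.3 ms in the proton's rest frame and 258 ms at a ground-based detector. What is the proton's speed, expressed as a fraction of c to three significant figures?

v = 0.993c

The proper time is measured in the proton's rest frame (both events occur at the proton's location); Δt is measured at a ground-based detector. γ = Δt/τ = 258/31.3 = 8.243.
β = √(1 − 1/γ²) = √(1 − 0.01472) = √0.9853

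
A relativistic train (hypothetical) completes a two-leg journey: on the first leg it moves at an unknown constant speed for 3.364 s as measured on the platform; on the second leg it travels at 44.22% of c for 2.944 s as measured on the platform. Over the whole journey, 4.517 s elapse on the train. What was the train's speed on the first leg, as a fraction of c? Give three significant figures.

Leg 1: speed unknown; τ_1 = 3.364/γ_1.
Leg 2: β = 0.4422; γ = 1/√(1 − 0.4422²) = 1/√0.8045 = 1.115; τ_2 = 2.944/1.115 = 2.641 s.
Total proper time: τ_1 + 2.641 = 4.517, so τ_1 = 4.517 − 2.641 = 1.876 s.
γ_1 = 3.364/1.876 = 1.793; β = √(1 − 1/γ²) = √0.6888.

β = 0.830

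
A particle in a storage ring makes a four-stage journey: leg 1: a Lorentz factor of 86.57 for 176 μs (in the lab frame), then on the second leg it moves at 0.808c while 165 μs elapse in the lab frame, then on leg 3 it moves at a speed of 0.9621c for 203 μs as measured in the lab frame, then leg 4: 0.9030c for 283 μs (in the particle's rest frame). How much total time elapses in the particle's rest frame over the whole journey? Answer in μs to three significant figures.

Leg 1: γ = 86.57; τ_1 = 176/86.57 = 2.033 μs.
Leg 2: γ = 1/√(1 − 0.808²) = 1/√0.3471 = 1.697; τ_2 = 165/1.697 = 97.22 μs.
Leg 3: γ = 1/√(1 − 0.9621²) = 1/√0.07436 = 3.667; τ_3 = 203/3.667 = 55.36 μs.
Leg 4: 283 μs is already measured in the particle's rest frame.
Total: 2.033 + 97.22 + 55.36 + 283.0 μs.

τ = 438 μs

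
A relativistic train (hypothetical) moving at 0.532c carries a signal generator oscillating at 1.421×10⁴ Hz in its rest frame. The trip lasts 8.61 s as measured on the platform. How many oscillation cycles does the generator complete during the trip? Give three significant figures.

N = 1.04×10⁵

γ = 1/√(1 − 0.532²) = 1/√0.7170 = 1.181
The oscillator's own cycle count is N = f × τ where τ is the proper time on the train. τ = Δt/γ = 8.61/1.181 = 7.290 s = 7.290×10⁰ s.
N = 1.421×10⁴ × 7.290×10⁰ = 1.036×10⁵.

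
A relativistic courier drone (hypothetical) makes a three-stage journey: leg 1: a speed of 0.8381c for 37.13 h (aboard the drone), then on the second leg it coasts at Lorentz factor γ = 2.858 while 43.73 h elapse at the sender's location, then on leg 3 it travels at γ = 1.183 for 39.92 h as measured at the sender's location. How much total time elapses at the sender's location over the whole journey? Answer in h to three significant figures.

Leg 1: γ = 1/√(1 − 0.8381²) = 1/√0.2976 = 1.833; Δt_1 = 1.833 × 37.13 = 68.06 h.
Leg 2: 43.73 h is already measured at the sender's location.
Leg 3: 39.92 h is already measured at the sender's location.
Total: 68.06 + 43.73 + 39.92 h.

Δt = 152 h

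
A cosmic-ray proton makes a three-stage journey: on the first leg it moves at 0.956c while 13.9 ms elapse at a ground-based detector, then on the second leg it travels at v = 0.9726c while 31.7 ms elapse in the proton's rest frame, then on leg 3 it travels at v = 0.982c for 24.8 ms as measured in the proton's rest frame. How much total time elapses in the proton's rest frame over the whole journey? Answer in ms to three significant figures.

τ = 60.6 ms

Leg 1: γ = 1/√(1 − 0.956²) = 1/√0.08606 = 3.409; τ_1 = 13.9/3.409 = 4.078 ms.
Leg 2: 31.7 ms is already measured in the proton's rest frame.
Leg 3: 24.8 ms is already measured in the proton's rest frame.
Total: 4.078 + 31.70 + 24.80 ms.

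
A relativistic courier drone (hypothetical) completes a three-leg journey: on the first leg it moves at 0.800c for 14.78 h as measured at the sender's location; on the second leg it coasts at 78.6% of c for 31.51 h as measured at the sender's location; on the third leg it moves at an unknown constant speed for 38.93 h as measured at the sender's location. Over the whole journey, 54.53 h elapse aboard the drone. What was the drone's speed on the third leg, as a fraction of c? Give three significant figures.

β = 0.740

Leg 1: γ = 1/√(1 − 0.800²) = 5/3 ≈ 1.667; τ_1 = 14.78/1.667 = 8.868 h.
Leg 2: β = 0.786; γ = 1/√(1 − 0.786²) = 1/√0.3822 = 1.618; τ_2 = 31.51/1.618 = 19.48 h.
Leg 3: speed unknown; τ_3 = 38.93/γ_3.
Total proper time: 8.868 + 19.48 + τ_3 = 54.53, so τ_3 = 54.53 − 28.35 = 26.18 h.
γ_3 = 38.93/26.18 = 1.487; β = √(1 − 1/γ²) = √0.5477.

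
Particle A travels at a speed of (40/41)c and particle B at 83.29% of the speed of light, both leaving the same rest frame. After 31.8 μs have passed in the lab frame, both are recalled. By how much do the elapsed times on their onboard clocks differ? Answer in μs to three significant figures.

A: γ = 1/√(1 − (40/41)²) = 41/9 ≈ 4.556; τ_A = 31.8/4.556 = 6.980 μs.
B: β = 0.8329; γ = 1/√(1 − 0.8329²) = 1/√0.3063 = 1.807; τ_B = 31.8/1.807 = 17.60 μs.

|τ_A − τ_B| = 10.6 μs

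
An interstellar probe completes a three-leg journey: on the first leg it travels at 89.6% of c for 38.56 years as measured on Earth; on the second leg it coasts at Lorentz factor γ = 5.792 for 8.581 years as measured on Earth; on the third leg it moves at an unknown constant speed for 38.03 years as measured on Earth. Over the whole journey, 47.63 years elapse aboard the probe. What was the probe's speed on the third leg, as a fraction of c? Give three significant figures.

Leg 1: β = 0.896; γ = 1/√(1 − 0.896²) = 1/√0.1972 = 2.252; τ_1 = 38.56/2.252 = 17.12 years.
Leg 2: γ = 5.792; τ_2 = 8.581/5.792 = 1.482 years.
Leg 3: speed unknown; τ_3 = 38.03/γ_3.
Total proper time: 17.12 + 1.482 + τ_3 = 47.63, so τ_3 = 47.63 − 18.60 = 29.03 years.
γ_3 = 38.03/29.03 = 1.310; β = √(1 − 1/γ²) = √0.4175.

β = 0.646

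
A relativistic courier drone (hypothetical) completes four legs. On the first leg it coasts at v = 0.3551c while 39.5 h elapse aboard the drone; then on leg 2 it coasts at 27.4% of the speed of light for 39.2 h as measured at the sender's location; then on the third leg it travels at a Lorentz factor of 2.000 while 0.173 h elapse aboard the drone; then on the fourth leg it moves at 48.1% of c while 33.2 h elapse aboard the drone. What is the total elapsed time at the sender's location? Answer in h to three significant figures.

Leg 1: γ = 1/√(1 − 0.3551²) = 1/√0.8739 = 1.070; Δt_1 = 1.070 × 39.5 = 42.25 h.
Leg 2: 39.2 h is already measured at the sender's location.
Leg 3: γ = 2.000; Δt_3 = 2.000 × 0.173 = 0.3460 h.
Leg 4: β = 0.481; γ = 1/√(1 − 0.481²) = 1/√0.7686 = 1.141; Δt_4 = 1.141 × 33.2 = 37.87 h.
Total: 42.25 + 39.20 + 0.3460 + 37.87 h.

Δt = 120 h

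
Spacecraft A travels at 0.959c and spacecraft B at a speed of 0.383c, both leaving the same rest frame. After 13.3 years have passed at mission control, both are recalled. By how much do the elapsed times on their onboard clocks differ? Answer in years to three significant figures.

|τ_A − τ_B| = 8.52 years

A: γ = 1/√(1 − 0.959²) = 1/√0.08032 = 3.529; τ_A = 13.3/3.529 = 3.769 years.
B: γ = 1/√(1 − 0.383²) = 1/√0.8533 = 1.083; τ_B = 13.3/1.083 = 12.29 years.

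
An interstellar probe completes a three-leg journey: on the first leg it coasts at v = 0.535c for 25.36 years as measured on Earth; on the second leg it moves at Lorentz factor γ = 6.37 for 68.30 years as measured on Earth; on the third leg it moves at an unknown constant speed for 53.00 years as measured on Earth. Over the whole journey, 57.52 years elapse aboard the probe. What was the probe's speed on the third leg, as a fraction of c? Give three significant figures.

Leg 1: γ = 1/√(1 − 0.535²) = 1/√0.7138 = 1.184; τ_1 = 25.36/1.184 = 21.43 years.
Leg 2: γ = 6.37; τ_2 = 68.30/6.370 = 10.72 years.
Leg 3: speed unknown; τ_3 = 53.00/γ_3.
Total proper time: 21.43 + 10.72 + τ_3 = 57.52, so τ_3 = 57.52 − 32.15 = 25.37 years.
γ_3 = 53.00/25.37 = 2.089; β = √(1 − 1/γ²) = √0.7708.

β = 0.878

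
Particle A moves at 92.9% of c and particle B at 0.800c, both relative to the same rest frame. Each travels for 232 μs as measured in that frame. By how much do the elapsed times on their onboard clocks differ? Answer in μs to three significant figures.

A: β = 0.929; γ = 1/√(1 − 0.929²) = 1/√0.1370 = 2.702; τ_A = 232/2.702 = 85.86 μs.
B: γ = 1/√(1 − 0.800²) = 5/3 ≈ 1.667; τ_B = 232/1.667 = 139.2 μs.

|τ_A − τ_B| = 53.3 μs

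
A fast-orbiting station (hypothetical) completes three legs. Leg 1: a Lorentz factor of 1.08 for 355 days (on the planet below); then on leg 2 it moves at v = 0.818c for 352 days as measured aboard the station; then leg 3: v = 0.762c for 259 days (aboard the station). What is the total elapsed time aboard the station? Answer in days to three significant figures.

Leg 1: γ = 1.08; τ_1 = 355/1.080 = 328.7 days.
Leg 2: 352 days is already measured aboard the station.
Leg 3: 259 days is already measured aboard the station.
Total: 328.7 + 352.0 + 259.0 days.

τ = 940 days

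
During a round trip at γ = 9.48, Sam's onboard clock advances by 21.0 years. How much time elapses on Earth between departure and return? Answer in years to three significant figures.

γ = 9.48
Earth-frame duration is the dilated interval: Δt = γτ = 9.480 × 21.0 years.

Δt = 199 years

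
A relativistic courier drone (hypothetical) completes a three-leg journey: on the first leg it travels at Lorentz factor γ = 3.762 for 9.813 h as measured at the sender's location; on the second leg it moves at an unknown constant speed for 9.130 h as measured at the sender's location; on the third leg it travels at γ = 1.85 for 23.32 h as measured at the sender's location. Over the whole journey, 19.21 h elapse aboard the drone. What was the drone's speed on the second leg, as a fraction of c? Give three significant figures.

β = 0.899

Leg 1: γ = 3.762; τ_1 = 9.813/3.762 = 2.608 h.
Leg 2: speed unknown; τ_2 = 9.130/γ_2.
Leg 3: γ = 1.85; τ_3 = 23.32/1.850 = 12.61 h.
Total proper time: 2.608 + τ_2 + 12.61 = 19.21, so τ_2 = 19.21 − 15.21 = 3.996 h.
γ_2 = 9.130/3.996 = 2.285; β = √(1 − 1/γ²) = √0.8084.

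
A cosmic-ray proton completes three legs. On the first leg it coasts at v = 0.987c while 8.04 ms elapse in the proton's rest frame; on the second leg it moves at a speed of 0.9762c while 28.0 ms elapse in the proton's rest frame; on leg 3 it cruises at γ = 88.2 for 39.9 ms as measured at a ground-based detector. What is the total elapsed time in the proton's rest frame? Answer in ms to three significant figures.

Leg 1: 8.04 ms is already measured in the proton's rest frame.
Leg 2: 28.0 ms is already measured in the proton's rest frame.
Leg 3: γ = 88.2; τ_3 = 39.9/88.20 = 0.4524 ms.
Total: 8.040 + 28.00 + 0.4524 ms.

τ = 36.5 ms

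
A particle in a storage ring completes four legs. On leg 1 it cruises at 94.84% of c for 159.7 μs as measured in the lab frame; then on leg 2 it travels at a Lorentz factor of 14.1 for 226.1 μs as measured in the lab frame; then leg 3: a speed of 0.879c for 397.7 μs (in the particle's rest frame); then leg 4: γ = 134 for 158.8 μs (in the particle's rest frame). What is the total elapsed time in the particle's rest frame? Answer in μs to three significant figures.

τ = 623 μs

Leg 1: β = 0.9484; γ = 1/√(1 − 0.9484²) = 1/√0.1005 = 3.154; τ_1 = 159.7/3.154 = 50.64 μs.
Leg 2: γ = 14.1; τ_2 = 226.1/14.10 = 16.04 μs.
Leg 3: 397.7 μs is already measured in the particle's rest frame.
Leg 4: 158.8 μs is already measured in the particle's rest frame.
Total: 50.64 + 16.04 + 397.7 + 158.8 μs.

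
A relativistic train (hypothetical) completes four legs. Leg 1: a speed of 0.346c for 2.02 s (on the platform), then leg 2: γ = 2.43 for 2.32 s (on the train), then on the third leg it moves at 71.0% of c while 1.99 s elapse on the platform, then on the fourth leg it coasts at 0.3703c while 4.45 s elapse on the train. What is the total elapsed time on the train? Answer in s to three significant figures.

τ = 10.1 s

Leg 1: γ = 1/√(1 − 0.346²) = 1/√0.8803 = 1.066; τ_1 = 2.02/1.066 = 1.895 s.
Leg 2: 2.32 s is already measured on the train.
Leg 3: β = 0.710; γ = 1/√(1 − 0.710²) = 1/√0.4959 = 1.420; τ_3 = 1.99/1.420 = 1.401 s.
Leg 4: 4.45 s is already measured on the train.
Total: 1.895 + 2.320 + 1.401 + 4.450 s.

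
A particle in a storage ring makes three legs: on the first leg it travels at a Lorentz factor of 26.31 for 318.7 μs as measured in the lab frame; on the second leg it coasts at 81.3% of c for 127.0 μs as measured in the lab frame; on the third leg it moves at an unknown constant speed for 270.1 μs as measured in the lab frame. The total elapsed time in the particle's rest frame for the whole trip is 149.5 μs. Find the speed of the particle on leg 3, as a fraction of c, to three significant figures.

Leg 1: γ = 26.31; τ_1 = 318.7/26.31 = 12.11 μs.
Leg 2: β = 0.813; γ = 1/√(1 − 0.813²) = 1/√0.3390 = 1.717; τ_2 = 127.0/1.717 = 73.95 μs.
Leg 3: speed unknown; τ_3 = 270.1/γ_3.
Total proper time: 12.11 + 73.95 + τ_3 = 149.5, so τ_3 = 149.5 − 86.06 = 63.44 μs.
γ_3 = 270.1/63.44 = 4.258; β = √(1 − 1/γ²) = √0.9448.

β = 0.972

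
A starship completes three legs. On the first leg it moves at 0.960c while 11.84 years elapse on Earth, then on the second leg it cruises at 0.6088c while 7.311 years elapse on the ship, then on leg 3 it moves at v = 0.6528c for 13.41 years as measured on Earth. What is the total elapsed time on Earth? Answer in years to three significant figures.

Δt = 34.5 years

Leg 1: 11.84 years is already measured on Earth.
Leg 2: γ = 1/√(1 − 0.6088²) = 1/√0.6294 = 1.261; Δt_2 = 1.261 × 7.311 = 9.216 years.
Leg 3: 13.41 years is already measured on Earth.
Total: 11.84 + 9.216 + 13.41 years.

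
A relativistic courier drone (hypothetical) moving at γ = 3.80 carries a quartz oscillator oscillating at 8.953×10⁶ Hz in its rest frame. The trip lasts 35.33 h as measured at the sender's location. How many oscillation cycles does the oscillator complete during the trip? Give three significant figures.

N = 3.00×10¹¹

γ = 3.80
The oscillator's own cycle count is N = f × τ where τ is the proper time aboard the drone. τ = Δt/γ = 35.33/3.800 = 9.297 h = 3.347×10⁴ s.
N = 8.953×10⁶ × 3.347×10⁴ = 2.997×10¹¹.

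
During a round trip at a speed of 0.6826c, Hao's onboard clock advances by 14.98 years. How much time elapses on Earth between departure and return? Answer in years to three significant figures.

γ = 1/√(1 − 0.6826²) = 1/√0.5341 = 1.368
Earth-frame duration is the dilated interval: Δt = γτ = 1.368 × 14.98 years.

Δt = 20.5 years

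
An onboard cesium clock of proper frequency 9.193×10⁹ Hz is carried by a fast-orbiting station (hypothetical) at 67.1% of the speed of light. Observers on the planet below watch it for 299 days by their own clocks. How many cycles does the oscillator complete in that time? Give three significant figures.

β = 0.671; γ = 1/√(1 − 0.671²) = 1/√0.5498 = 1.349
During 299 days of lab time, the oscillator's proper time advances by τ = Δt/γ = 299/1.349 = 221.7 days = 1.915×10⁷ s.
N = f × τ = 9.193×10⁹ × 1.915×10⁷ = 1.761×10¹⁷.

N = 1.76×10¹⁷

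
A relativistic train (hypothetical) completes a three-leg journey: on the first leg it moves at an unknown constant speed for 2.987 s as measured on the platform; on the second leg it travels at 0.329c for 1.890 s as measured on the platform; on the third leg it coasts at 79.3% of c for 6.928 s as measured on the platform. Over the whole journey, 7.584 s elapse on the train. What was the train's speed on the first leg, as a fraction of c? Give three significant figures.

Leg 1: speed unknown; τ_1 = 2.987/γ_1.
Leg 2: γ = 1/√(1 − 0.329²) = 1/√0.8918 = 1.059; τ_2 = 1.890/1.059 = 1.785 s.
Leg 3: β = 0.793; γ = 1/√(1 − 0.793²) = 1/√0.3712 = 1.641; τ_3 = 6.928/1.641 = 4.221 s.
Total proper time: τ_1 + 1.785 + 4.221 = 7.584, so τ_1 = 7.584 − 6.005 = 1.579 s.
γ_1 = 2.987/1.579 = 1.892; β = √(1 − 1/γ²) = √0.7207.

β = 0.849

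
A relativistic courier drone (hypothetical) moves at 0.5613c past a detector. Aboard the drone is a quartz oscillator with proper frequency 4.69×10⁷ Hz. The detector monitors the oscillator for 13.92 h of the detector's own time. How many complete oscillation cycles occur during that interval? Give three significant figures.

N = 1.95×10¹²

γ = 1/√(1 − 0.5613²) = 1/√0.6849 = 1.208
During 13.92 h of lab time, the oscillator's proper time advances by τ = Δt/γ = 13.92/1.208 = 11.52 h = 4.147×10⁴ s.
N = f × τ = 4.69×10⁷ × 4.147×10⁴ = 1.945×10¹².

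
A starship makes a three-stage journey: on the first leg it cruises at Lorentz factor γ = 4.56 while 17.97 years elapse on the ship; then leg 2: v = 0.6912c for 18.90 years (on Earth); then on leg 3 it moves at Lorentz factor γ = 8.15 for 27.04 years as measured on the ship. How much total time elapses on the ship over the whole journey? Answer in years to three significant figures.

Leg 1: 17.97 years is already measured on the ship.
Leg 2: γ = 1/√(1 − 0.6912²) = 1/√0.5222 = 1.384; τ_2 = 18.90/1.384 = 13.66 years.
Leg 3: 27.04 years is already measured on the ship.
Total: 17.97 + 13.66 + 27.04 years.

τ = 58.7 years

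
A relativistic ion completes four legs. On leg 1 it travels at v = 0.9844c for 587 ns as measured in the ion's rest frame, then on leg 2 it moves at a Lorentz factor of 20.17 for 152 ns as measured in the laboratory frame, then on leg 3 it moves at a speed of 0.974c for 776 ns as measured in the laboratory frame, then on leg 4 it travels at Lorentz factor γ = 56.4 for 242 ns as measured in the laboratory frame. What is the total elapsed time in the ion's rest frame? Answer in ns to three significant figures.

τ = 775 ns

Leg 1: 587 ns is already measured in the ion's rest frame.
Leg 2: γ = 20.17; τ_2 = 152/20.17 = 7.536 ns.
Leg 3: γ = 1/√(1 − 0.974²) = 1/√0.05132 = 4.414; τ_3 = 776/4.414 = 175.8 ns.
Leg 4: γ = 56.4; τ_4 = 242/56.40 = 4.291 ns.
Total: 587.0 + 7.536 + 175.8 + 4.291 ns.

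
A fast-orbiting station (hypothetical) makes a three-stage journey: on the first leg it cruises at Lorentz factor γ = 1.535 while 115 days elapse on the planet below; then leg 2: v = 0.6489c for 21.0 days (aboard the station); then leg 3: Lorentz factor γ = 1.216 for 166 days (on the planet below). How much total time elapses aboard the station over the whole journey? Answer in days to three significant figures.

τ = 232 days

Leg 1: γ = 1.535; τ_1 = 115/1.535 = 74.92 days.
Leg 2: 21.0 days is already measured aboard the station.
Leg 3: γ = 1.216; τ_3 = 166/1.216 = 136.5 days.
Total: 74.92 + 21.00 + 136.5 days.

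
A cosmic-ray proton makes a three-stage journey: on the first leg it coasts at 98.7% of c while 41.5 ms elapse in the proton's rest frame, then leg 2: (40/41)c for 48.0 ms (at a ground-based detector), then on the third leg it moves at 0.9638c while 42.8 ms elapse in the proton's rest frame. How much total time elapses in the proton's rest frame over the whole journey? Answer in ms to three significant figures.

τ = 94.8 ms

Leg 1: 41.5 ms is already measured in the proton's rest frame.
Leg 2: γ = 1/√(1 − (40/41)²) = 41/9 ≈ 4.556; τ_2 = 48.0/4.556 = 10.54 ms.
Leg 3: 42.8 ms is already measured in the proton's rest frame.
Total: 41.50 + 10.54 + 42.80 ms.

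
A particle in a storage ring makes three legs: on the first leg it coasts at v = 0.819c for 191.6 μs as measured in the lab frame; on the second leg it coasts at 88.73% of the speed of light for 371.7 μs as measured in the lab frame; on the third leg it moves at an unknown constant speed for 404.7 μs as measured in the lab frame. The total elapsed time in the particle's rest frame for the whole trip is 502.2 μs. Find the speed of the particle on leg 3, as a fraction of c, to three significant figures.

Leg 1: γ = 1/√(1 − 0.819²) = 1/√0.3292 = 1.743; τ_1 = 191.6/1.743 = 109.9 μs.
Leg 2: β = 0.8873; γ = 1/√(1 − 0.8873²) = 1/√0.2127 = 2.168; τ_2 = 371.7/2.168 = 171.4 μs.
Leg 3: speed unknown; τ_3 = 404.7/γ_3.
Total proper time: 109.9 + 171.4 + τ_3 = 502.2, so τ_3 = 502.2 − 281.4 = 220.8 μs.
γ_3 = 404.7/220.8 = 1.833; β = √(1 − 1/γ²) = √0.7022.

β = 0.838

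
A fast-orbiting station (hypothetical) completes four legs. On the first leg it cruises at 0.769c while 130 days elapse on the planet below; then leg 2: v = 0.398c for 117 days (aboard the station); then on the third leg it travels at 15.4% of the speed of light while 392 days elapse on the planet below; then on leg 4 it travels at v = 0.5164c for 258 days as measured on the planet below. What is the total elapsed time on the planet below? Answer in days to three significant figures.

Δt = 908 days

Leg 1: 130 days is already measured on the planet below.
Leg 2: γ = 1/√(1 − 0.398²) = 1/√0.8416 = 1.090; Δt_2 = 1.090 × 117 = 127.5 days.
Leg 3: 392 days is already measured on the planet below.
Leg 4: 258 days is already measured on the planet below.
Total: 130.0 + 127.5 + 392.0 + 258.0 days.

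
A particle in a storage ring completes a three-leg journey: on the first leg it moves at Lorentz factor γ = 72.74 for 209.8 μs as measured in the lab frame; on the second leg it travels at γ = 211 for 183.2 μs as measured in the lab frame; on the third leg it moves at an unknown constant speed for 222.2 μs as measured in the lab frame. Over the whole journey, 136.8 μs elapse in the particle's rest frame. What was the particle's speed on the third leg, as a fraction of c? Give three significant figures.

β = 0.801

Leg 1: γ = 72.74; τ_1 = 209.8/72.74 = 2.884 μs.
Leg 2: γ = 211; τ_2 = 183.2/211.0 = 0.8682 μs.
Leg 3: speed unknown; τ_3 = 222.2/γ_3.
Total proper time: 2.884 + 0.8682 + τ_3 = 136.8, so τ_3 = 136.8 − 3.752 = 133.0 μs.
γ_3 = 222.2/133.0 = 1.670; β = √(1 − 1/γ²) = √0.6415.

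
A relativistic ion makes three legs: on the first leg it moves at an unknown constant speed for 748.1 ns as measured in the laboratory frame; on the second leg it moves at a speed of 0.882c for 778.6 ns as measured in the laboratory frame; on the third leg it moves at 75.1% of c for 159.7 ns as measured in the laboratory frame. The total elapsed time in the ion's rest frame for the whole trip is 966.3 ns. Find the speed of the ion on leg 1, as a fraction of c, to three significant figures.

β = 0.751

Leg 1: speed unknown; τ_1 = 748.1/γ_1.
Leg 2: γ = 1/√(1 − 0.882²) = 1/√0.2221 = 2.122; τ_2 = 778.6/2.122 = 366.9 ns.
Leg 3: β = 0.751; γ = 1/√(1 − 0.751²) = 1/√0.4360 = 1.514; τ_3 = 159.7/1.514 = 105.5 ns.
Total proper time: τ_1 + 366.9 + 105.5 = 966.3, so τ_1 = 966.3 − 472.4 = 493.9 ns.
γ_1 = 748.1/493.9 = 1.515; β = √(1 − 1/γ²) = √0.5641.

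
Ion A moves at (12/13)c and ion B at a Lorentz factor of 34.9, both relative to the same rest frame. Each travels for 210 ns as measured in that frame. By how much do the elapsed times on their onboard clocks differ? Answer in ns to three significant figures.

A: γ = 1/√(1 − (12/13)²) = 13/5 = 2.600; τ_A = 210/2.600 = 80.77 ns.
B: γ = 34.9; τ_B = 210/34.90 = 6.017 ns.

|τ_A − τ_B| = 74.8 ns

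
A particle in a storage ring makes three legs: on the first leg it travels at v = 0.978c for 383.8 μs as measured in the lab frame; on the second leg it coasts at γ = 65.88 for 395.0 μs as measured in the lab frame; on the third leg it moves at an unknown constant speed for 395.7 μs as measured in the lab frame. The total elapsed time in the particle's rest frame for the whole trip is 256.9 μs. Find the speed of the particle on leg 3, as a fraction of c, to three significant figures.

Leg 1: γ = 1/√(1 − 0.978²) = 1/√0.04352 = 4.794; τ_1 = 383.8/4.794 = 80.06 μs.
Leg 2: γ = 65.88; τ_2 = 395.0/65.88 = 5.996 μs.
Leg 3: speed unknown; τ_3 = 395.7/γ_3.
Total proper time: 80.06 + 5.996 + τ_3 = 256.9, so τ_3 = 256.9 − 86.06 = 170.8 μs.
γ_3 = 395.7/170.8 = 2.316; β = √(1 − 1/γ²) = √0.8136.

β = 0.902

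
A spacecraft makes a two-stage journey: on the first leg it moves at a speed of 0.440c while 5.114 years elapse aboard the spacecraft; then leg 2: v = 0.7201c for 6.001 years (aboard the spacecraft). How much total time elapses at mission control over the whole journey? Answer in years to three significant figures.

Δt = 14.3 years

Leg 1: γ = 1/√(1 − 0.440²) = 1/√0.8064 = 1.114; Δt_1 = 1.114 × 5.114 = 5.695 years.
Leg 2: γ = 1/√(1 − 0.7201²) = 1/√0.4815 = 1.441; Δt_2 = 1.441 × 6.001 = 8.649 years.
Total: 5.695 + 8.649 years.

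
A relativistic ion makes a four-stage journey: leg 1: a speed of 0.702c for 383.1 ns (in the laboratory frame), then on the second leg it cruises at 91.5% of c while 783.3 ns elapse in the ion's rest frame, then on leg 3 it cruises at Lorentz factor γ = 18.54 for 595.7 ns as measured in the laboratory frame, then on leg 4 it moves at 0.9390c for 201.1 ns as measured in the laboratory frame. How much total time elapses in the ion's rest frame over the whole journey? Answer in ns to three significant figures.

Leg 1: γ = 1/√(1 − 0.702²) = 1/√0.5072 = 1.404; τ_1 = 383.1/1.404 = 272.8 ns.
Leg 2: 783.3 ns is already measured in the ion's rest frame.
Leg 3: γ = 18.54; τ_3 = 595.7/18.54 = 32.13 ns.
Leg 4: γ = 1/√(1 − 0.9390²) = 1/√0.1183 = 2.908; τ_4 = 201.1/2.908 = 69.16 ns.
Total: 272.8 + 783.3 + 32.13 + 69.16 ns.

τ = 1160 ns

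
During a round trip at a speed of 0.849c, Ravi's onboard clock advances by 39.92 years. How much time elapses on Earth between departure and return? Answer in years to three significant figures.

γ = 1/√(1 − 0.849²) = 1/√0.2792 = 1.893
Earth-frame duration is the dilated interval: Δt = γτ = 1.893 × 39.92 years.

Δt = 75.5 years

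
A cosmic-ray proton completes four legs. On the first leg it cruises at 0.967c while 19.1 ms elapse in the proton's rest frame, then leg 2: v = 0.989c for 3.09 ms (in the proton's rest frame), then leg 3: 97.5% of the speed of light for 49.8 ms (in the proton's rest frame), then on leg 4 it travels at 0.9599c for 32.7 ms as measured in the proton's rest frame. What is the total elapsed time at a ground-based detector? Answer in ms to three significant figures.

Leg 1: γ = 1/√(1 − 0.967²) = 1/√0.06491 = 3.925; Δt_1 = 3.925 × 19.1 = 74.97 ms.
Leg 2: γ = 1/√(1 − 0.989²) = 1/√0.02188 = 6.761; Δt_2 = 6.761 × 3.09 = 20.89 ms.
Leg 3: β = 0.975; γ = 1/√(1 − 0.975²) = 1/√0.04938 = 4.500; Δt_3 = 4.500 × 49.8 = 224.1 ms.
Leg 4: γ = 1/√(1 − 0.9599²) = 1/√0.07859 = 3.567; Δt_4 = 3.567 × 32.7 = 116.6 ms.
Total: 74.97 + 20.89 + 224.1 + 116.6 ms.

Δt = 437 ms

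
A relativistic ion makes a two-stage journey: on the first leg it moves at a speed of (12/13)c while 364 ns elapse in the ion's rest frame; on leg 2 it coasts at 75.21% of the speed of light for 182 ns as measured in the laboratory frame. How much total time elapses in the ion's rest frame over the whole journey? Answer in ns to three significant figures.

τ = 484 ns

Leg 1: 364 ns is already measured in the ion's rest frame.
Leg 2: β = 0.7521; γ = 1/√(1 − 0.7521²) = 1/√0.4343 = 1.517; τ_2 = 182/1.517 = 119.9 ns.
Total: 364.0 + 119.9 ns.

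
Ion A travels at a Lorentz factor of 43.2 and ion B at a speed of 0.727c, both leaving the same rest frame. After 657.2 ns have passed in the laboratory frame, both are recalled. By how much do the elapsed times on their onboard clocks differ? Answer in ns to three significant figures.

A: γ = 43.2; τ_A = 657.2/43.20 = 15.21 ns.
B: γ = 1/√(1 − 0.727²) = 1/√0.4715 = 1.456; τ_B = 657.2/1.456 = 451.3 ns.

|τ_A − τ_B| = 436 ns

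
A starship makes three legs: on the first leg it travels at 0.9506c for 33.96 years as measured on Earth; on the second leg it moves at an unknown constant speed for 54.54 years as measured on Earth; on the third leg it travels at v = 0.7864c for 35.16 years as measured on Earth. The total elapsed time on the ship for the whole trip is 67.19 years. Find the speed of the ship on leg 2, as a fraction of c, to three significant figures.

Leg 1: γ = 1/√(1 − 0.9506²) = 1/√0.09636 = 3.221; τ_1 = 33.96/3.221 = 10.54 years.
Leg 2: speed unknown; τ_2 = 54.54/γ_2.
Leg 3: γ = 1/√(1 − 0.7864²) = 1/√0.3816 = 1.619; τ_3 = 35.16/1.619 = 21.72 years.
Total proper time: 10.54 + τ_2 + 21.72 = 67.19, so τ_2 = 67.19 − 32.26 = 34.93 years.
γ_2 = 54.54/34.93 = 1.561; β = √(1 − 1/γ²) = √0.5898.

β = 0.768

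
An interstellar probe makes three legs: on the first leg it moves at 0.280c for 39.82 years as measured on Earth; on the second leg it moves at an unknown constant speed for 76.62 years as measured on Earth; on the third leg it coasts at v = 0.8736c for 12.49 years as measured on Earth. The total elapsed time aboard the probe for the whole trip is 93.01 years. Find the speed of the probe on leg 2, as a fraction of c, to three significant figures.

β = 0.772

Leg 1: γ = 1/√(1 − 0.280²) = 25/24 ≈ 1.042; τ_1 = 39.82/1.042 = 38.23 years.
Leg 2: speed unknown; τ_2 = 76.62/γ_2.
Leg 3: γ = 1/√(1 − 0.8736²) = 1/√0.2368 = 2.055; τ_3 = 12.49/2.055 = 6.078 years.
Total proper time: 38.23 + τ_2 + 6.078 = 93.01, so τ_2 = 93.01 − 44.31 = 48.70 years.
γ_2 = 76.62/48.70 = 1.573; β = √(1 − 1/γ²) = √0.5959.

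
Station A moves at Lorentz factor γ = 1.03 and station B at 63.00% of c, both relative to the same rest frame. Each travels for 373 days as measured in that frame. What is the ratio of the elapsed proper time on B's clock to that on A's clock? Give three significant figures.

τ_B/τ_A = 0.800

A: γ = 1.03. B: β = 0.6300; γ = 1/√(1 − 0.6300²) = 1/√0.6031 = 1.288.
τ_A/τ_B = γ_B/γ_A = 1.288/1.030 = 1.250, so τ_B/τ_A = 0.7999.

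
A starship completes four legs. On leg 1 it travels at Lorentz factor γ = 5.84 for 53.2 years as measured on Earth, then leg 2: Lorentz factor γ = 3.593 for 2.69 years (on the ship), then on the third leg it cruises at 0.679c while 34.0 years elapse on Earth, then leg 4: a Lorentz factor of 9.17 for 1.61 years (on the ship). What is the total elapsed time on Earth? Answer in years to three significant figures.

Δt = 112 years

Leg 1: 53.2 years is already measured on Earth.
Leg 2: γ = 3.593; Δt_2 = 3.593 × 2.69 = 9.665 years.
Leg 3: 34.0 years is already measured on Earth.
Leg 4: γ = 9.17; Δt_4 = 9.170 × 1.61 = 14.76 years.
Total: 53.20 + 9.665 + 34.00 + 14.76 years.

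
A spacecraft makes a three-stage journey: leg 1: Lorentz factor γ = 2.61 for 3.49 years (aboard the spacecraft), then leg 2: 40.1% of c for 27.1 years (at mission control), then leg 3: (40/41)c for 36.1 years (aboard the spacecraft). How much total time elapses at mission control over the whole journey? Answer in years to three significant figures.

Δt = 201 years

Leg 1: γ = 2.61; Δt_1 = 2.610 × 3.49 = 9.109 years.
Leg 2: 27.1 years is already measured at mission control.
Leg 3: γ = 1/√(1 − (40/41)²) = 41/9 ≈ 4.556; Δt_3 = 4.556 × 36.1 = 164.5 years.
Total: 9.109 + 27.10 + 164.5 years.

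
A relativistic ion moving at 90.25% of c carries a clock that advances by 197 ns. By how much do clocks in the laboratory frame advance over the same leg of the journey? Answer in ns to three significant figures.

Δt = 457 ns

β = 0.9025; γ = 1/√(1 − 0.9025²) = 1/√0.1855 = 2.322
The interval measured in the ion's rest frame is the proper time (both events occur at the same place in that frame); the lab-frame interval is Δt = γτ = 2.322 × 197 ns.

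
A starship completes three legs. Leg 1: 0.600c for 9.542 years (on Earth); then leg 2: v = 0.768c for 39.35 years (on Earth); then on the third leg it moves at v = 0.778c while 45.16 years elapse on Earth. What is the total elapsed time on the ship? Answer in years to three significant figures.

Leg 1: γ = 1/√(1 − 0.600²) = 5/4 = 1.250; τ_1 = 9.542/1.250 = 7.634 years.
Leg 2: γ = 1/√(1 − 0.768²) = 1/√0.4102 = 1.561; τ_2 = 39.35/1.561 = 25.20 years.
Leg 3: γ = 1/√(1 − 0.778²) = 1/√0.3947 = 1.592; τ_3 = 45.16/1.592 = 28.37 years.
Total: 7.634 + 25.20 + 28.37 years.

τ = 61.2 years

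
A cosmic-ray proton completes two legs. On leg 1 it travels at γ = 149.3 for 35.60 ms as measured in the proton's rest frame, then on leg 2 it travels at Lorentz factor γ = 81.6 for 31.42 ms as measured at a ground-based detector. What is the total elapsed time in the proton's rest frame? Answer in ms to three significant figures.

τ = 36.0 ms

Leg 1: 35.60 ms is already measured in the proton's rest frame.
Leg 2: γ = 81.6; τ_2 = 31.42/81.60 = 0.3850 ms.
Total: 35.60 + 0.3850 ms.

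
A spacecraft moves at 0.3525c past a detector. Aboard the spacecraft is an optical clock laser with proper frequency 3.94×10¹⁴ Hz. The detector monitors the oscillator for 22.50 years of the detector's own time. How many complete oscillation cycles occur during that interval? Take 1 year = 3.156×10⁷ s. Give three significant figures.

N = 2.62×10²³

γ = 1/√(1 − 0.3525²) = 1/√0.8757 = 1.069
During 22.50 years of lab time, the oscillator's proper time advances by τ = Δt/γ = 22.50/1.069 = 21.06 years = 6.645×10⁸ s.
N = f × τ = 3.94×10¹⁴ × 6.645×10⁸ = 2.618×10²³.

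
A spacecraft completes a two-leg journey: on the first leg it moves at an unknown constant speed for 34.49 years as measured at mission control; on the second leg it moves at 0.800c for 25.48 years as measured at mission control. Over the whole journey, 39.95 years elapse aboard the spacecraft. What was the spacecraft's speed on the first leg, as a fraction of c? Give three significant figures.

Leg 1: speed unknown; τ_1 = 34.49/γ_1.
Leg 2: γ = 1/√(1 − 0.800²) = 5/3 ≈ 1.667; τ_2 = 25.48/1.667 = 15.29 years.
Total proper time: τ_1 + 15.29 = 39.95, so τ_1 = 39.95 − 15.29 = 24.66 years.
γ_1 = 34.49/24.66 = 1.399; β = √(1 − 1/γ²) = √0.4887.

β = 0.699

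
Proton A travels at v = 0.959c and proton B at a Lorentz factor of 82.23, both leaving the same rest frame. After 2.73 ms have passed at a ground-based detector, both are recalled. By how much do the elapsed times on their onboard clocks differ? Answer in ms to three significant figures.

A: γ = 1/√(1 − 0.959²) = 1/√0.08032 = 3.529; τ_A = 2.73/3.529 = 0.7737 ms.
B: γ = 82.23; τ_B = 2.73/82.23 = 0.03320 ms.

|τ_A − τ_B| = 0.740 ms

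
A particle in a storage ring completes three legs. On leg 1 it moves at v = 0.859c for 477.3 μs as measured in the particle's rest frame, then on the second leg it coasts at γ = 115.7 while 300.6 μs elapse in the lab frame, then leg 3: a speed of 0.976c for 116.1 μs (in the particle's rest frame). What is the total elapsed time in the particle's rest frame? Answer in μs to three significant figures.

τ = 596 μs

Leg 1: 477.3 μs is already measured in the particle's rest frame.
Leg 2: γ = 115.7; τ_2 = 300.6/115.7 = 2.598 μs.
Leg 3: 116.1 μs is already measured in the particle's rest frame.
Total: 477.3 + 2.598 + 116.1 μs.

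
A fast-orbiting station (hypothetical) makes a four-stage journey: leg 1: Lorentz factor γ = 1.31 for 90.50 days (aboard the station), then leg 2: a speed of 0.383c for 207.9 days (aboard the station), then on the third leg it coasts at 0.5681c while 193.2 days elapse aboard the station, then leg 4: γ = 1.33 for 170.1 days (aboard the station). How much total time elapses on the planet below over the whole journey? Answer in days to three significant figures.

Δt = 805 days

Leg 1: γ = 1.31; Δt_1 = 1.310 × 90.50 = 118.6 days.
Leg 2: γ = 1/√(1 − 0.383²) = 1/√0.8533 = 1.083; Δt_2 = 1.083 × 207.9 = 225.1 days.
Leg 3: γ = 1/√(1 − 0.5681²) = 1/√0.6773 = 1.215; Δt_3 = 1.215 × 193.2 = 234.8 days.
Leg 4: γ = 1.33; Δt_4 = 1.330 × 170.1 = 226.2 days.
Total: 118.6 + 225.1 + 234.8 + 226.2 days.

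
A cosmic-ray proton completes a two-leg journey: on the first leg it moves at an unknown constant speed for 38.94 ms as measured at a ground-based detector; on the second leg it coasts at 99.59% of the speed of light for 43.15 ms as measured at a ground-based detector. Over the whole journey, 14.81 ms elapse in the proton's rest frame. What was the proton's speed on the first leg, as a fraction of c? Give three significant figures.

β = 0.960

Leg 1: speed unknown; τ_1 = 38.94/γ_1.
Leg 2: β = 0.9959; γ = 1/√(1 − 0.9959²) = 1/√0.008183 = 11.05; τ_2 = 43.15/11.05 = 3.903 ms.
Total proper time: τ_1 + 3.903 = 14.81, so τ_1 = 14.81 − 3.903 = 10.91 ms.
γ_1 = 38.94/10.91 = 3.570; β = √(1 − 1/γ²) = √0.9216.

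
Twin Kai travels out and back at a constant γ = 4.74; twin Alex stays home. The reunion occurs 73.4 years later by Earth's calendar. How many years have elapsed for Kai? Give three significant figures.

γ = 4.74
Kai's clock measures proper time along the trip: τ = Δt/γ = 73.4/4.740 years.

τ = 15.5 years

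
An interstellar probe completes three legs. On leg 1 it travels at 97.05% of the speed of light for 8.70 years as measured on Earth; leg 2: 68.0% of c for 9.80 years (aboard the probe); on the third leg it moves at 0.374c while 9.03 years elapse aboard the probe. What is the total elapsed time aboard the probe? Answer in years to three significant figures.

τ = 20.9 years

Leg 1: β = 0.9705; γ = 1/√(1 − 0.9705²) = 1/√0.05813 = 4.148; τ_1 = 8.70/4.148 = 2.098 years.
Leg 2: 9.80 years is already measured aboard the probe.
Leg 3: 9.03 years is already measured aboard the probe.
Total: 2.098 + 9.800 + 9.030 years.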